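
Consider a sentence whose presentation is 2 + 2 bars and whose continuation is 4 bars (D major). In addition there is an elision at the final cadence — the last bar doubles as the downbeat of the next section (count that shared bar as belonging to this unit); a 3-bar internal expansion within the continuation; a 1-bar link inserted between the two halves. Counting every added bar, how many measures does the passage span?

Basic sentence: 2 + 2 + 4 = 8 bars.
8 (basic form) + 3 (internal expansion) + 1 (link) = 12.
The elision shares a bar with the next section but does not change this unit's count.

12 measures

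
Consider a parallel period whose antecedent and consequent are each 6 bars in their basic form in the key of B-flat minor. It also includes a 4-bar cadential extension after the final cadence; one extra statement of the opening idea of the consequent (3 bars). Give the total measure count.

Basic parallel period: 6 + 6 = 12 bars.
12 (basic form) + 4 (cadential extension) + 3 (extra statement) = 19.

19 measures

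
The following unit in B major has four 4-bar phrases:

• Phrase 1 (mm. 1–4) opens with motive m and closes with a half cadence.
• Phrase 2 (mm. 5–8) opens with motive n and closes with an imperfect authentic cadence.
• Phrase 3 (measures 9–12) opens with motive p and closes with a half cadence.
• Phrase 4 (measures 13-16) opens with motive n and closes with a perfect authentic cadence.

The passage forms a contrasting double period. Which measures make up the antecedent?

measures 1–8

In a double period the first pair of phrases (ending imperfect authentic cadence) is the large antecedent and the second pair (ending perfect authentic cadence) is the large consequent; the antecedent is measures 1–8.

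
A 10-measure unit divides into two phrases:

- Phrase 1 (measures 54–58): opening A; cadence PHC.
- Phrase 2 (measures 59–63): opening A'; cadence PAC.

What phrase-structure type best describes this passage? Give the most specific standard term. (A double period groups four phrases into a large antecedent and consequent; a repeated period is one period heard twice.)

Phrase 1 ends with a Phrygian half cadence (weaker) and phrase 2 with a perfect authentic cadence (stronger): antecedent + consequent = a period.
The two phrases open with the same material (A / A'), so the period is parallel.

parallel period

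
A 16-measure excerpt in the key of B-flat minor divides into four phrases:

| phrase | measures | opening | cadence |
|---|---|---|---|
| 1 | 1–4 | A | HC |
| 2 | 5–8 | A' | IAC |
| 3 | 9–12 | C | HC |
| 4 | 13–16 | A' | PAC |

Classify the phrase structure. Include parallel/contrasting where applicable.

Four phrases in two halves: the first half (mm. 1-8) ends with an imperfect authentic cadence, the second (measures 9–16) with a perfect authentic cadence — a large antecedent–consequent pair, i.e. a double period.
Phrase 3 begins with different material from phrase 1, making it contrasting.

contrasting double period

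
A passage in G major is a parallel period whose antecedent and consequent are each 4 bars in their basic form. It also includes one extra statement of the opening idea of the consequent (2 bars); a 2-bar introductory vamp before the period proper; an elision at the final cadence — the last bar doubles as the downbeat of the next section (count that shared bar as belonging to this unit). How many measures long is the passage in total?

12 measures

Basic parallel period: 4 + 4 = 8 bars.
8 (basic form) + 2 (extra statement) + 2 (introduction) = 12.
The elision shares a bar with the next section but does not change this unit's count.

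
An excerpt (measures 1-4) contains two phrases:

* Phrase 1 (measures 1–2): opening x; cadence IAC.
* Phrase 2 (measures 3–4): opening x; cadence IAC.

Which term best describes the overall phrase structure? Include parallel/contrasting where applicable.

repeated phrase

Both phrases have the same opening (x) and the same cadence (imperfect authentic cadence): the second is a restatement, not a consequent, so this is a repeated phrase rather than a period.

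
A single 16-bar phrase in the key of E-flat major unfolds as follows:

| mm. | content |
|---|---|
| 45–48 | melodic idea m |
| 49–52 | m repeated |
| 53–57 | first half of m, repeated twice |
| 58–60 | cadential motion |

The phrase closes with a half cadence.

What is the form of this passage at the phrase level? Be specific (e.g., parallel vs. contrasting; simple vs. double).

sentence

Basic idea (mm. 45–48) + its repetition (measures 49–52) form the presentation; fragmentation and cadence (bars 53–60) form the continuation — the 16-bar whole is a sentence.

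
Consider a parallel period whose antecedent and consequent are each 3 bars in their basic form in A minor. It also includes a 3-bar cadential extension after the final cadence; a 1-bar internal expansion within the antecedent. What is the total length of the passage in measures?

Basic parallel period: 3 + 3 = 6 bars.
6 (basic form) + 3 (cadential extension) + 1 (internal expansion) = 10.

10 measures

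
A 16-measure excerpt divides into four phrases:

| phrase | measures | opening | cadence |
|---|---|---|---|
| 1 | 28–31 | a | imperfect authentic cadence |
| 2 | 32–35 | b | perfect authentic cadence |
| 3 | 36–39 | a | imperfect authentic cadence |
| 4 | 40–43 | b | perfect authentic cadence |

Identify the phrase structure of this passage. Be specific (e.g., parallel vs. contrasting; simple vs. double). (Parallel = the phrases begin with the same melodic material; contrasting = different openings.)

repeated period

The cadence pattern IAC–PAC–IAC–PAC is weak–strong twice, and phrases 3–4 restate phrases 1–2: a period heard twice, not a double period (which would end weakly at phrase 2).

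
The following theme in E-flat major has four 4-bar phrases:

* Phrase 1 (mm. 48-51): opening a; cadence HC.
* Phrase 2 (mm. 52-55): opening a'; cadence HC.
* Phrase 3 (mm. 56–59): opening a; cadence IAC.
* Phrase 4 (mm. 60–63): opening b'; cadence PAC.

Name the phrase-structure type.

parallel double period

Four phrases in two halves: the first half (measures 48–55) ends with a half cadence, the second (bars 56–63) with a perfect authentic cadence — a large antecedent–consequent pair, i.e. a double period.
Phrase 3 begins with the same material as phrase 1, making it parallel.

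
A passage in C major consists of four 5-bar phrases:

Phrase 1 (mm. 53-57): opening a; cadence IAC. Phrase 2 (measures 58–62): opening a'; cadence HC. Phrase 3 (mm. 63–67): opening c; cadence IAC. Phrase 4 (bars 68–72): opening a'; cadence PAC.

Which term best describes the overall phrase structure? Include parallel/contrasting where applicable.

contrasting double period

Four phrases in two halves: the first half (mm. 53–62) ends with a half cadence, the second (mm. 63–72) with a perfect authentic cadence — a large antecedent–consequent pair, i.e. a double period.
Phrase 3 begins with different material from phrase 1, making it contrasting.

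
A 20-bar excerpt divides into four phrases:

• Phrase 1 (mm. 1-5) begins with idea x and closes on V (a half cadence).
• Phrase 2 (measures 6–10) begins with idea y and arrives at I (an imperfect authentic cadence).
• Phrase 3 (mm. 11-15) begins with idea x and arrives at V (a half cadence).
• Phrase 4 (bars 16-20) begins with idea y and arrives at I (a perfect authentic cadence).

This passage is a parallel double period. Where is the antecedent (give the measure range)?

In a double period the four phrases pair into a large antecedent (phrases 1–2, ending imperfect authentic cadence) and a large consequent (phrases 3–4, ending perfect authentic cadence). The antecedent spans mm. 1–10.

measures 1–10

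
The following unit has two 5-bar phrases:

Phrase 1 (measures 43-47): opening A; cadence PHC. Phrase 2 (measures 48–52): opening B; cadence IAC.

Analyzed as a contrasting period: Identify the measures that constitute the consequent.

The antecedent is the phrase ending with the weaker cadence (Phrygian half cadence, phrase 1) and the consequent the one ending more conclusively (imperfect authentic cadence, phrase 2); the consequent is measures 48-52.

measures 48–52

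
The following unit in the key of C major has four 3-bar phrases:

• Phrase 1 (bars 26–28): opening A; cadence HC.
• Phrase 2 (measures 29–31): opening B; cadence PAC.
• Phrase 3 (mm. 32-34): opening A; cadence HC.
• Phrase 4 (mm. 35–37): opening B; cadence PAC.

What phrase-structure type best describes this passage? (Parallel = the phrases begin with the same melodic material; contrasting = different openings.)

repeated period

The cadence pattern HC–PAC–HC–PAC is weak–strong twice, and phrases 3–4 restate phrases 1–2: a period heard twice, not a double period (which would end weakly at phrase 2).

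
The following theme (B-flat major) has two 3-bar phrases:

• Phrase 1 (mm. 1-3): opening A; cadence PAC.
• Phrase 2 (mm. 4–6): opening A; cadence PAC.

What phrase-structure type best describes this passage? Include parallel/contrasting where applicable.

Both phrases have the same opening (A) and the same cadence (perfect authentic cadence): the second is a restatement, not a consequent, so this is a repeated phrase rather than a period.

repeated phrase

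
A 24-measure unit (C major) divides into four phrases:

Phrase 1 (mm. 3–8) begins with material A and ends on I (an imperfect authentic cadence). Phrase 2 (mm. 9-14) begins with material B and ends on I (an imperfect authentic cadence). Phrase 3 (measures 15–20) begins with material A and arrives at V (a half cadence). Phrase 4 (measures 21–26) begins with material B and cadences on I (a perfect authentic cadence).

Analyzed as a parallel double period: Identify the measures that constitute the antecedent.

In a double period the four phrases pair into a large antecedent (phrases 1–2, ending imperfect authentic cadence) and a large consequent (phrases 3–4, ending perfect authentic cadence). The antecedent spans measures 3-14.

measures 3–14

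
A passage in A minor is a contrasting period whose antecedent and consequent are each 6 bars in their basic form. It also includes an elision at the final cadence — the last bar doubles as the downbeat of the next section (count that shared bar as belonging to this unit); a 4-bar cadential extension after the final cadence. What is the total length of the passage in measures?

16 measures

Basic contrasting period: 6 + 6 = 12 bars.
12 (basic form) + 4 (cadential extension) = 16.
The elision shares a bar with the next section but does not change this unit's count.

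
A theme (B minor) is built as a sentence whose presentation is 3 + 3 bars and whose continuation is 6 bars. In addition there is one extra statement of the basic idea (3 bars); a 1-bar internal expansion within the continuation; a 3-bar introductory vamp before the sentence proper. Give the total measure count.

19 measures

Basic sentence: 3 + 3 + 6 = 12 bars.
12 (basic form) + 3 (extra statement) + 1 (internal expansion) + 3 (introduction) = 19.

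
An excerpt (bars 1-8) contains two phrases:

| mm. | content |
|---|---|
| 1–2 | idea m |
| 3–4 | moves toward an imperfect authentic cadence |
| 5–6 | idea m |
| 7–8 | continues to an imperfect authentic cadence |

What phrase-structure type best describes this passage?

Both phrases have the same opening (m) and the same cadence (imperfect authentic cadence): the second is a restatement, not a consequent, so this is a repeated phrase rather than a period.

repeated phrase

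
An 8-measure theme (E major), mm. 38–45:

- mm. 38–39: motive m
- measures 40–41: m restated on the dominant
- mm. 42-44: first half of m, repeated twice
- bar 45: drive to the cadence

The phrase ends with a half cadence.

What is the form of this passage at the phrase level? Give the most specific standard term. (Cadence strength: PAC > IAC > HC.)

sentence

Basic idea (measures 38-39) + its repetition (mm. 40–41) form the presentation; fragmentation and cadence (measures 42-45) form the continuation — the 8-bar whole is a sentence.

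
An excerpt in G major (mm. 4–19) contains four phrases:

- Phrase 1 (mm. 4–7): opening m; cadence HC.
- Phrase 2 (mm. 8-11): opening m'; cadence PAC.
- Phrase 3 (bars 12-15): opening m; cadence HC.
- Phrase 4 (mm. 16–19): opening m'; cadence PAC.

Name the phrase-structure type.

The cadence pattern HC–PAC–HC–PAC is weak–strong twice, and phrases 3–4 restate phrases 1–2: a period heard twice, not a double period (which would end weakly at phrase 2).

repeated period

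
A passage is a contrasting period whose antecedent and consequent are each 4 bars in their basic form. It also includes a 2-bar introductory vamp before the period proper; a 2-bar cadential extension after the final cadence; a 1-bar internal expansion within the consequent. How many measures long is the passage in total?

13 measures

Basic contrasting period: 4 + 4 = 8 bars.
8 (basic form) + 2 (introduction) + 2 (cadential extension) + 1 (internal expansion) = 13.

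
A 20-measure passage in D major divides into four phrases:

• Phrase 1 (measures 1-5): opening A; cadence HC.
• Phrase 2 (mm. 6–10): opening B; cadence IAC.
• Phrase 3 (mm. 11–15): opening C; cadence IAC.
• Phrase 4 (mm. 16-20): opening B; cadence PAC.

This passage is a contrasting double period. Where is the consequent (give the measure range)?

In a double period the four phrases pair into a large antecedent (phrases 1–2, ending imperfect authentic cadence) and a large consequent (phrases 3–4, ending perfect authentic cadence). The consequent spans bars 11–20.

measures 11–20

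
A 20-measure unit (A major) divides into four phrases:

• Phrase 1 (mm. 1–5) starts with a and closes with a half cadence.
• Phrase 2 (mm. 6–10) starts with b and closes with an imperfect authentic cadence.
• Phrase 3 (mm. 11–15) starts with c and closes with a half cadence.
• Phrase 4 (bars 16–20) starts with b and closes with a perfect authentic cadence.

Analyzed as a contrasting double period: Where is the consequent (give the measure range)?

measures 11–20

In a double period the four phrases pair into a large antecedent (phrases 1–2, ending imperfect authentic cadence) and a large consequent (phrases 3–4, ending perfect authentic cadence). The consequent spans mm. 11–20.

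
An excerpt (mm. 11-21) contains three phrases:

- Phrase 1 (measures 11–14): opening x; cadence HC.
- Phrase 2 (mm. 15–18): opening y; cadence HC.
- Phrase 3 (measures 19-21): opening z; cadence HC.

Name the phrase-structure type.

phrase group

The final phrase closes with a half cadence, which is not stronger than the preceding half cadence; the 3 phrases lack an overall antecedent–consequent design and so form a phrase group.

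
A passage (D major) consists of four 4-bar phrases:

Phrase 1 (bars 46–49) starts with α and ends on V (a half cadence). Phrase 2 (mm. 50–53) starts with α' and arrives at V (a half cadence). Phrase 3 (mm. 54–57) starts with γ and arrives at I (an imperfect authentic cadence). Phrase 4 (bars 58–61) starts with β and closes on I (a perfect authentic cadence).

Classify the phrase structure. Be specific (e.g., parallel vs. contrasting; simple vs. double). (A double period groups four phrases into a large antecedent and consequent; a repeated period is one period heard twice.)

contrasting double period

Four phrases in two halves: the first half (mm. 46-53) ends with a half cadence, the second (bars 54–61) with a perfect authentic cadence — a large antecedent–consequent pair, i.e. a double period.
Phrase 3 begins with different material from phrase 1, making it contrasting.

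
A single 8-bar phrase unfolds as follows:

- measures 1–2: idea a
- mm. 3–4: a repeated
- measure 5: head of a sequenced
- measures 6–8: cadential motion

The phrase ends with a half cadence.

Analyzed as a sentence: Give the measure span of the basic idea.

measures 1–2

The presentation of a sentence is the basic idea (measures 1–2) plus its repetition (measures 3-4); the basic idea is therefore mm. 1–2.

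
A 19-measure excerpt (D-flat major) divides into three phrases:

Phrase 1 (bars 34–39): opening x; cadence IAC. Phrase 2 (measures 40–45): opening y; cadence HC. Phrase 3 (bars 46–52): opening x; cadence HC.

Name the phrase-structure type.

phrase group

The final phrase closes with a half cadence, which is not stronger than the preceding half cadence; the 3 phrases lack an overall antecedent–consequent design and so form a phrase group.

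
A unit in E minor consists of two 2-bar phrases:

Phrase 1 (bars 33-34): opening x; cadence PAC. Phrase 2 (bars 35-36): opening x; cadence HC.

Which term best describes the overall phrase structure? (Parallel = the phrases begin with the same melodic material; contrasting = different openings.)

The second phrase closes with a half cadence, which is not stronger than the first phrase's perfect authentic cadence; without a weak→strong cadential pair there is no antecedent–consequent relationship, so this is a phrase group rather than a period.

phrase group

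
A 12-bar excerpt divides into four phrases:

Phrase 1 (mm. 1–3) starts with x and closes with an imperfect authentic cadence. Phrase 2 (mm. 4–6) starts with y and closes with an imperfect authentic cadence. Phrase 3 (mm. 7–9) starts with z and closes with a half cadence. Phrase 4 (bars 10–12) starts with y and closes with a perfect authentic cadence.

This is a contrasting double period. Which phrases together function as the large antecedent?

phrases 1 and 2

In a double period the first pair of phrases (ending imperfect authentic cadence) is the large antecedent and the second pair (ending perfect authentic cadence) is the large consequent; the antecedent is phrases 1 and 2.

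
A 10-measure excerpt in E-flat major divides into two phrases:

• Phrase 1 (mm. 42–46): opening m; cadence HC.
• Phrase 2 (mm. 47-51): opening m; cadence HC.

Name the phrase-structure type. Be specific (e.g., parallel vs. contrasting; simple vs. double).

Both phrases have the same opening (m) and the same cadence (half cadence): the second is a restatement, not a consequent, so this is a repeated phrase rather than a period.

repeated phrase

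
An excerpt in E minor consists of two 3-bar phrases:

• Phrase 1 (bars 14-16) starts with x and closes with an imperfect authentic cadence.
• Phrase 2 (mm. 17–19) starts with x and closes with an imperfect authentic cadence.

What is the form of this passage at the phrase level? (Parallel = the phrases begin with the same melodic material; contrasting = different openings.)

repeated phrase

Both phrases have the same opening (x) and the same cadence (imperfect authentic cadence): the second is a restatement, not a consequent, so this is a repeated phrase rather than a period.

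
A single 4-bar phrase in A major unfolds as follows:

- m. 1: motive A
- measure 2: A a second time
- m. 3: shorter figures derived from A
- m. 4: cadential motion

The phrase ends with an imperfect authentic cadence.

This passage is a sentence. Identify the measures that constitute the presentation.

measures 1–2

The presentation of a sentence is the basic idea (m. 1) plus its repetition (bar 2); the presentation is therefore mm. 1–2.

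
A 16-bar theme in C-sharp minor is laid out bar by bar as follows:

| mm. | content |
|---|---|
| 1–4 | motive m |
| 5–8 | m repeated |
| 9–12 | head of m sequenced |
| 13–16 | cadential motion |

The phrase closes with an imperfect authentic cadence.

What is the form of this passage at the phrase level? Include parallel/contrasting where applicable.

Basic idea (measures 1–4) + its repetition (mm. 5–8) form the presentation; fragmentation and cadence (bars 9–16) form the continuation — the 16-bar whole is a sentence.

sentence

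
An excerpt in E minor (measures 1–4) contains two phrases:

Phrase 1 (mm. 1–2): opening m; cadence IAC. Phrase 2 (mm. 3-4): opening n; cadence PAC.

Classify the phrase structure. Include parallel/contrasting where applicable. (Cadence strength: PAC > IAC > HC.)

Phrase 1 ends with an imperfect authentic cadence (weaker) and phrase 2 with a perfect authentic cadence (stronger): antecedent + consequent = a period.
The two phrases open with different material (m / n), so the period is contrasting.

contrasting period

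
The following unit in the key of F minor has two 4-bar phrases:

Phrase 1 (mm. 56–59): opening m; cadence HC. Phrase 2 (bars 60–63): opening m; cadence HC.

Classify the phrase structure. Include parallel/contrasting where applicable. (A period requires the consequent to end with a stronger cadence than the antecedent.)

repeated phrase

Both phrases have the same opening (m) and the same cadence (half cadence): the second is a restatement, not a consequent, so this is a repeated phrase rather than a period.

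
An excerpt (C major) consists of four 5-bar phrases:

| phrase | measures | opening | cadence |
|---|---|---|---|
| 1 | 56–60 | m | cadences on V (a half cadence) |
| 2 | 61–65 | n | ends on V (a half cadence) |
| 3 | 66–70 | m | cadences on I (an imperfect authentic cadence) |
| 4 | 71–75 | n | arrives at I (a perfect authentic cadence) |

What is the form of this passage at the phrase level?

Four phrases in two halves: the first half (measures 56–65) ends with a half cadence, the second (measures 66-75) with a perfect authentic cadence — a large antecedent–consequent pair, i.e. a double period.
Phrase 3 begins with the same material as phrase 1, making it parallel.

parallel double period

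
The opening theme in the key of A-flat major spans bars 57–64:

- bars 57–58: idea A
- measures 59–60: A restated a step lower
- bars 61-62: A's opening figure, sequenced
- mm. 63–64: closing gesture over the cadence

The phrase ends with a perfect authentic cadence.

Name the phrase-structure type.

sentence

Basic idea (mm. 57-58) + its repetition (bars 59-60) form the presentation; fragmentation and cadence (measures 61–64) form the continuation — the 8-bar whole is a sentence.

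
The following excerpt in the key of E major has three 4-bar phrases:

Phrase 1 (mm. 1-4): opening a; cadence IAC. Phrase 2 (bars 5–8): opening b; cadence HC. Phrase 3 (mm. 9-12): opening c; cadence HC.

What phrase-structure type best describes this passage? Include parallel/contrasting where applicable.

The final phrase closes with a half cadence, which is not stronger than the preceding half cadence; the 3 phrases lack an overall antecedent–consequent design and so form a phrase group.

phrase group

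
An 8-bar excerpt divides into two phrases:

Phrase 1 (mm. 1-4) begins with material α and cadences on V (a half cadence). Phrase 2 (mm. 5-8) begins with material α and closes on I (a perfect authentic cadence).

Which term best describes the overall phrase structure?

parallel period

Phrase 1 ends with a half cadence (weaker) and phrase 2 with a perfect authentic cadence (stronger): antecedent + consequent = a period.
The two phrases open with the same material (α / α), so the period is parallel.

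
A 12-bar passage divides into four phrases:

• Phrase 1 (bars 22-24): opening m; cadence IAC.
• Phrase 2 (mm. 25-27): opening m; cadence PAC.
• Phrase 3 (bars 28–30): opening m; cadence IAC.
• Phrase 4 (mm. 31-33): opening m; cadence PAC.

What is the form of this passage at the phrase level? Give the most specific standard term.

The cadence pattern IAC–PAC–IAC–PAC is weak–strong twice, and phrases 3–4 restate phrases 1–2: a period heard twice, not a double period (which would end weakly at phrase 2).

repeated period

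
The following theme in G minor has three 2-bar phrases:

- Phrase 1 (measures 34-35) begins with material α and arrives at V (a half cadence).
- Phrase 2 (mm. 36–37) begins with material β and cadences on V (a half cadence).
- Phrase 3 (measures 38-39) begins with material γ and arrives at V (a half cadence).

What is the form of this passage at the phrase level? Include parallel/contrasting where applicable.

The final phrase closes with a half cadence, which is not stronger than the preceding half cadence; the 3 phrases lack an overall antecedent–consequent design and so form a phrase group.

phrase group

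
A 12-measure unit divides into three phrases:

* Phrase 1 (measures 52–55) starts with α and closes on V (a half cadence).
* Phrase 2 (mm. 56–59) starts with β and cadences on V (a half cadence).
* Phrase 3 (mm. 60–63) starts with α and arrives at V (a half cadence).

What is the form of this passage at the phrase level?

phrase group

The final phrase closes with a half cadence, which is not stronger than the preceding half cadence; the 3 phrases lack an overall antecedent–consequent design and so form a phrase group.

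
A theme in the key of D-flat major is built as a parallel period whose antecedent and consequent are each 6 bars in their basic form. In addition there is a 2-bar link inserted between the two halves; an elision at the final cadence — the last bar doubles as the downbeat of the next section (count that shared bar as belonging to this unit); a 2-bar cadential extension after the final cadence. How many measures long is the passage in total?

16 measures

Basic parallel period: 6 + 6 = 12 bars.
12 (basic form) + 2 (link) + 2 (cadential extension) = 16.
The elision shares a bar with the next section but does not change this unit's count.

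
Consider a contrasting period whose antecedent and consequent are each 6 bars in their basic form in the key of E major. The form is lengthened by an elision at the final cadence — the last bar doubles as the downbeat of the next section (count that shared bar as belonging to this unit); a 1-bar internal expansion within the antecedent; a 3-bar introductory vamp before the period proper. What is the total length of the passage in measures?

Basic contrasting period: 6 + 6 = 12 bars.
12 (basic form) + 1 (internal expansion) + 3 (introduction) = 16.
The elision shares a bar with the next section but does not change this unit's count.

16 measures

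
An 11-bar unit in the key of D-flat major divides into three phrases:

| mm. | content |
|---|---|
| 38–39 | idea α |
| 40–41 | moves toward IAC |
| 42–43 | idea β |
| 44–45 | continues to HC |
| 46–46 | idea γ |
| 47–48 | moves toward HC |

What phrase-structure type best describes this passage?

phrase group

The final phrase closes with a half cadence, which is not stronger than the preceding half cadence; the 3 phrases lack an overall antecedent–consequent design and so form a phrase group.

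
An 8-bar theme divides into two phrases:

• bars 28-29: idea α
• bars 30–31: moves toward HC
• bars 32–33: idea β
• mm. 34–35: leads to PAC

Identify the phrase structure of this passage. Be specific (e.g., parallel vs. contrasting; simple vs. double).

contrasting period

Phrase 1 ends with a half cadence (weaker) and phrase 2 with a perfect authentic cadence (stronger): antecedent + consequent = a period.
The two phrases open with different material (α / β), so the period is contrasting.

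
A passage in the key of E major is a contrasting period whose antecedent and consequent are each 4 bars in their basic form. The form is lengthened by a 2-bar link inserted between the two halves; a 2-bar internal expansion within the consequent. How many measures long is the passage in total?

Basic contrasting period: 4 + 4 = 8 bars.
8 (basic form) + 2 (link) + 2 (internal expansion) = 12.

12 measures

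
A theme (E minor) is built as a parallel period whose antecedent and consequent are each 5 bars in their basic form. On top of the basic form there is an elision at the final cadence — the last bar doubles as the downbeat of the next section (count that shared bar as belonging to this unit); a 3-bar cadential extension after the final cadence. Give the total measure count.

13 measures

Basic parallel period: 5 + 5 = 10 bars.
10 (basic form) + 3 (cadential extension) = 13.
The elision shares a bar with the next section but does not change this unit's count.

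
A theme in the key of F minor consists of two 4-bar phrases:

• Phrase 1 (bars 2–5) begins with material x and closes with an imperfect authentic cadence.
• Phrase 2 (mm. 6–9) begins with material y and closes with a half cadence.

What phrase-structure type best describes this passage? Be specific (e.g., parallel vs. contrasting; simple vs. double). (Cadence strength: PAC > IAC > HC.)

phrase group

The second phrase closes with a half cadence, which is not stronger than the first phrase's imperfect authentic cadence; without a weak→strong cadential pair there is no antecedent–consequent relationship, so this is a phrase group rather than a period.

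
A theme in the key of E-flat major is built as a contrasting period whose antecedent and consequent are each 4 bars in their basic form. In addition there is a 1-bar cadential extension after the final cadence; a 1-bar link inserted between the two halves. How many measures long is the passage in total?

10 measures

Basic contrasting period: 4 + 4 = 8 bars.
8 (basic form) + 1 (cadential extension) + 1 (link) = 10.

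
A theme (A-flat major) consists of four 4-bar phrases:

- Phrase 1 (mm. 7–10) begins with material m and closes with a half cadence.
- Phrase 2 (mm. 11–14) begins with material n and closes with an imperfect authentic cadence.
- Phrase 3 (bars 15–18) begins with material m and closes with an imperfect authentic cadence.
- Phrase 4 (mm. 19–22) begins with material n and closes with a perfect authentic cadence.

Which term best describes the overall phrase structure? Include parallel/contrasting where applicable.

parallel double period

Four phrases in two halves: the first half (measures 7-14) ends with an imperfect authentic cadence, the second (mm. 15-22) with a perfect authentic cadence — a large antecedent–consequent pair, i.e. a double period.
Phrase 3 begins with the same material as phrase 1, making it parallel.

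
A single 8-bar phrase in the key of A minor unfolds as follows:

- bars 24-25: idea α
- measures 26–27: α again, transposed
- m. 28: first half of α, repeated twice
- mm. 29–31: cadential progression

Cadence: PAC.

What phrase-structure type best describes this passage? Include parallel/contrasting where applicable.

sentence

Basic idea (measures 24–25) + its repetition (mm. 26–27) form the presentation; fragmentation and cadence (mm. 28–31) form the continuation — the 8-bar whole is a sentence.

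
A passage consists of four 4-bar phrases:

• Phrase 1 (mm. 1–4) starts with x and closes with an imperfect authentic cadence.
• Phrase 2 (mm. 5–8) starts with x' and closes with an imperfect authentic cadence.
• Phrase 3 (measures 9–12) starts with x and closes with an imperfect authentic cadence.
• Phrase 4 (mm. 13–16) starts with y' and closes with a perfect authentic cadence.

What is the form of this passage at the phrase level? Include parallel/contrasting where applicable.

parallel double period

Four phrases in two halves: the first half (mm. 1-8) ends with an imperfect authentic cadence, the second (mm. 9–16) with a perfect authentic cadence — a large antecedent–consequent pair, i.e. a double period.
Phrase 3 begins with the same material as phrase 1, making it parallel.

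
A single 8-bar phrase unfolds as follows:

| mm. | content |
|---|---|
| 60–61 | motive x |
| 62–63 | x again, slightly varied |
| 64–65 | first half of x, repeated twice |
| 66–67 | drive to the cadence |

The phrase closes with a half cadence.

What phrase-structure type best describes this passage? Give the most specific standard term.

sentence

Basic idea (mm. 60–61) + its repetition (bars 62–63) form the presentation; fragmentation and cadence (mm. 64-67) form the continuation — the 8-bar whole is a sentence.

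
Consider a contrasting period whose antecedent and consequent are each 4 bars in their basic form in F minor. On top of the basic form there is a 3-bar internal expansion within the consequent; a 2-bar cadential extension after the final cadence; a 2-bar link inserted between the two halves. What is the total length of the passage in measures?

15 measures

Basic contrasting period: 4 + 4 = 8 bars.
8 (basic form) + 3 (internal expansion) + 2 (cadential extension) + 2 (link) = 15.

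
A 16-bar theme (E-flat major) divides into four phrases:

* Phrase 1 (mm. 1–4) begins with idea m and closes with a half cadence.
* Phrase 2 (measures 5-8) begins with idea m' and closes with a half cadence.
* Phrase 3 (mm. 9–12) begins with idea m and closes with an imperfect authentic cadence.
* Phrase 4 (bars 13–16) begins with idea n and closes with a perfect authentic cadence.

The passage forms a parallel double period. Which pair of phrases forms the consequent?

phrases 3 and 4

In a double period the first pair of phrases (ending half cadence) is the large antecedent and the second pair (ending perfect authentic cadence) is the large consequent; the consequent is phrases 3 and 4.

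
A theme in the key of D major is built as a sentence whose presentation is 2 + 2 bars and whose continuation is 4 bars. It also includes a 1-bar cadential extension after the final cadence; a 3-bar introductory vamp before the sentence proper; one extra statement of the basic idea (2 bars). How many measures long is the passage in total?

Basic sentence: 2 + 2 + 4 = 8 bars.
8 (basic form) + 1 (cadential extension) + 3 (introduction) + 2 (extra statement) = 14.

14 measures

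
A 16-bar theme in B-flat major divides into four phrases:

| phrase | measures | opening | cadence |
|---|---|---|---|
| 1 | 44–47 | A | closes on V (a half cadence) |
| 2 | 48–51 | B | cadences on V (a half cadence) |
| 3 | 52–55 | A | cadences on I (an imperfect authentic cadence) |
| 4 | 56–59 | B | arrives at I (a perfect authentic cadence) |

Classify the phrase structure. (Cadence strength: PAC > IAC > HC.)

Four phrases in two halves: the first half (mm. 44–51) ends with a half cadence, the second (mm. 52–59) with a perfect authentic cadence — a large antecedent–consequent pair, i.e. a double period.
Phrase 3 begins with the same material as phrase 1, making it parallel.

parallel double period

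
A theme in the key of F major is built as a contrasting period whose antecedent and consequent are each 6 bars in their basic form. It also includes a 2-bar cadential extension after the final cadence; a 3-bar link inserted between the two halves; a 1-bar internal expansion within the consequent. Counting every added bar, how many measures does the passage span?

Basic contrasting period: 6 + 6 = 12 bars.
12 (basic form) + 2 (cadential extension) + 3 (link) + 1 (internal expansion) = 18.

18 measures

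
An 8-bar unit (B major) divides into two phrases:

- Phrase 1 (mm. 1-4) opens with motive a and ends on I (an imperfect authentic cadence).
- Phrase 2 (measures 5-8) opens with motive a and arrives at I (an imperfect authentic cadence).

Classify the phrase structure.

Both phrases have the same opening (a) and the same cadence (imperfect authentic cadence): the second is a restatement, not a consequent, so this is a repeated phrase rather than a period.

repeated phrase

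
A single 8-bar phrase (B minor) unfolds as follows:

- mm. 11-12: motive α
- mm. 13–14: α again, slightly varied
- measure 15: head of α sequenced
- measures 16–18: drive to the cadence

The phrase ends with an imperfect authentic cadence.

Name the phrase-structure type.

Basic idea (mm. 11-12) + its repetition (mm. 13–14) form the presentation; fragmentation and cadence (mm. 15-18) form the continuation — the 8-bar whole is a sentence.

sentence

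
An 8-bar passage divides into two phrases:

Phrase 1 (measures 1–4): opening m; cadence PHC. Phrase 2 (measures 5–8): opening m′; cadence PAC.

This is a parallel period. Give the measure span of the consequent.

The phrase ending with the weaker cadence (Phrygian half cadence) is the antecedent; the one ending more conclusively (perfect authentic cadence) is the consequent. The consequent is measures 5–8.

measures 5–8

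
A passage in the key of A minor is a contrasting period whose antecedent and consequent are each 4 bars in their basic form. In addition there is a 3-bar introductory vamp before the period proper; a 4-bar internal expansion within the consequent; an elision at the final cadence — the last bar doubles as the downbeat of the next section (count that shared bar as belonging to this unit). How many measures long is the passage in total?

Basic contrasting period: 4 + 4 = 8 bars.
8 (basic form) + 3 (introduction) + 4 (internal expansion) = 15.
The elision shares a bar with the next section but does not change this unit's count.

15 measures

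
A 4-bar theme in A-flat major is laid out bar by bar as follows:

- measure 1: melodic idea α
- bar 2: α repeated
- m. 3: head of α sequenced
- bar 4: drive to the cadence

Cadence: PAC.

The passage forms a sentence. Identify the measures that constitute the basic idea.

measures 1–1

The presentation of a sentence is the basic idea (m. 1) plus its repetition (measure 2); the basic idea is therefore bar 1.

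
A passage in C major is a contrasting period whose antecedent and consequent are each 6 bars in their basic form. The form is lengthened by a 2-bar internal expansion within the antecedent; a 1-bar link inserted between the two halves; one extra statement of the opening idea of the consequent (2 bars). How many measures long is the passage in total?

17 measures

Basic contrasting period: 6 + 6 = 12 bars.
12 (basic form) + 2 (internal expansion) + 1 (link) + 2 (extra statement) = 17.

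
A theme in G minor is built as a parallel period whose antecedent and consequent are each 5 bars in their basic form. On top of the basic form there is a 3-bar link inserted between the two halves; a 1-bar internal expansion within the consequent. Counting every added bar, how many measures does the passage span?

Basic parallel period: 5 + 5 = 10 bars.
10 (basic form) + 3 (link) + 1 (internal expansion) = 14.

14 measures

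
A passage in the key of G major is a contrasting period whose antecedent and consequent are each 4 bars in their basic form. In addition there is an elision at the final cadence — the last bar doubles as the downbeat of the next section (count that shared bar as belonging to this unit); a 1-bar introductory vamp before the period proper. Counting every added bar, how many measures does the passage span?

Basic contrasting period: 4 + 4 = 8 bars.
8 (basic form) + 1 (introduction) = 9.
The elision shares a bar with the next section but does not change this unit's count.

9 measures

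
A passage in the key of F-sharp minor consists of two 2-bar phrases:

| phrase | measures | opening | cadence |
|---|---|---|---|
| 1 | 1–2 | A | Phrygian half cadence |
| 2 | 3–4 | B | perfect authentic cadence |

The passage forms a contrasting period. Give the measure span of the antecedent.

measures 1–2

The phrase ending with the weaker cadence (Phrygian half cadence) is the antecedent; the one ending more conclusively (perfect authentic cadence) is the consequent. The antecedent is measures 1–2.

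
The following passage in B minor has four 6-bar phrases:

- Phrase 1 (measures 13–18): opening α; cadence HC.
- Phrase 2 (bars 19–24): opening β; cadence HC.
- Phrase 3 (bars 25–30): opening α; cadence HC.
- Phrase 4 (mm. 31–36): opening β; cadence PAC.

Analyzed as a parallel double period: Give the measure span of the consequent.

measures 25–36

In a double period the four phrases pair into a large antecedent (phrases 1–2, ending half cadence) and a large consequent (phrases 3–4, ending perfect authentic cadence). The consequent spans mm. 25–36.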